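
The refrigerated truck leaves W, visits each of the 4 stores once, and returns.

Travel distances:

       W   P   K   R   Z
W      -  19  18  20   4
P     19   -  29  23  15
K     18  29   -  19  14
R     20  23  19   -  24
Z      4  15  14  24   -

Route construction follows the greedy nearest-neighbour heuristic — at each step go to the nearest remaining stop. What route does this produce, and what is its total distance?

79 along W → Z → K → R → P → W.

From W: distances to unvisited — Z=4, K=18, P=19, R=20. Nearest is Z (4).
From Z: distances to unvisited — K=14, P=15, R=24. Nearest is K (14).
From K: distances to unvisited — R=19, P=29. Nearest is R (19).
From R: distances to unvisited — P=23. Nearest is P (23).
Return P→W: 19.
Total = 4 + 14 + 19 + 23 + 19 = 79.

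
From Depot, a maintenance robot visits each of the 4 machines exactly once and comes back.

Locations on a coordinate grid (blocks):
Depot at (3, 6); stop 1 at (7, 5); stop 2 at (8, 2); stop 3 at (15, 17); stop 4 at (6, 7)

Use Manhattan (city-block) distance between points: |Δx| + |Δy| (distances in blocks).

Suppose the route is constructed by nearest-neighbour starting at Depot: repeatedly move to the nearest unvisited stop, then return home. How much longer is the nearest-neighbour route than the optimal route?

From Depot: stop 4=4, stop 1=5, stop 2=9, stop 3=23 → choose stop 4 (4).
From stop 4: stop 1=3, stop 2=7, stop 3=19 → choose stop 1 (3).
From stop 1: stop 2=4, stop 3=20 → choose stop 2 (4).
From stop 2: stop 3=22 → choose stop 3 (22).
NN route Depot → stop 4 → stop 1 → stop 2 → stop 3 → Depot costs 56.
Optimal: Depot → stop 1 → stop 2 → stop 3 → stop 4 → Depot costs 54 (by enumerating all 12 distinct tours).
Excess = 56 − 54 = 2.

Excess over optimum: 2 blocks.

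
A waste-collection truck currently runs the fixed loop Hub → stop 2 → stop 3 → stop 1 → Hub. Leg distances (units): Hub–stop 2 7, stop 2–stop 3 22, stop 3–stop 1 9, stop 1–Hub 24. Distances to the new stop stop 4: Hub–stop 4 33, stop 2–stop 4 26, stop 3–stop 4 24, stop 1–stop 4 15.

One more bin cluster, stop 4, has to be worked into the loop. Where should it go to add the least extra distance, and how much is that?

+24 — insert stop 4 between stop 1 and Hub.

Insertion cost between consecutive stops i–j is d(i,stop 4) + d(stop 4,j) − d(i,j):
  between Hub and stop 2: 33 + 26 − 7 = 52
  between stop 2 and stop 3: 26 + 24 − 22 = 28
  between stop 3 and stop 1: 24 + 15 − 9 = 30
  between stop 1 and Hub: 15 + 33 − 24 = 24
Cheapest insertion is between stop 1 and Hub, adding 24.
New total = 62 + 24 = 86.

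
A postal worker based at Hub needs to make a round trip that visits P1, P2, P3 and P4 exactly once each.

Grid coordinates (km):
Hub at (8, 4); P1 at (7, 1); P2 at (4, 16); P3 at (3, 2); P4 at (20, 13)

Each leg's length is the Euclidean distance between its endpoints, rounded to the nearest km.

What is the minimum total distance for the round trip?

With 4 stops there are 4!/2 = 12 distinct round trips (a route and its reverse cost the same).
Hub - P1 - P2 - P3 - P4 - Hub: 3+15+14+20+15 = 67
Hub - P1 - P2 - P4 - P3 - Hub: 3+15+16+20+5 = 59
Hub - P1 - P3 - P2 - P4 - Hub: 3+4+14+16+15 = 52
Hub - P1 - P3 - P4 - P2 - Hub: 3+4+20+16+13 = 56
Hub - P1 - P4 - P2 - P3 - Hub: 3+18+16+14+5 = 56
Hub - P1 - P4 - P3 - P2 - Hub: 3+18+20+14+13 = 68
Hub - P2 - P1 - P3 - P4 - Hub: 13+15+4+20+15 = 67
Hub - P2 - P1 - P4 - P3 - Hub: 13+15+18+20+5 = 71
Hub - P2 - P3 - P1 - P4 - Hub: 13+14+4+18+15 = 64
Hub - P2 - P4 - P1 - P3 - Hub: 13+16+18+4+5 = 56
Hub - P3 - P1 - P2 - P4 - Hub: 5+4+15+16+15 = 55
Hub - P3 - P2 - P1 - P4 - Hub: 5+14+15+18+15 = 67
The minimum is 52.
One optimal route: Hub → P1 → P3 → P2 → P4 → Hub (or its reverse).

Minimum total distance: 52 km.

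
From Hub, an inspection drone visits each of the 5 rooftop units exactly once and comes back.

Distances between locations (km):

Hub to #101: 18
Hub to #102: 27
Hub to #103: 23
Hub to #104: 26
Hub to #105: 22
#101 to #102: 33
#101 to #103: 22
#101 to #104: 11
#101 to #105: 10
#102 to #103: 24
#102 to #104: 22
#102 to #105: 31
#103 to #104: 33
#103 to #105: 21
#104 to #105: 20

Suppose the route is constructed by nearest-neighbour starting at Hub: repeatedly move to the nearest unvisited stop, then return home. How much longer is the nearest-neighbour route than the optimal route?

Hub: #101=18, #105=22, #103=23, #104=26, #102=27 ⇒ #101
#101: #105=10, #104=11, #103=22, #102=33 ⇒ #105
#105: #104=20, #103=21, #102=31 ⇒ #104
#104: #102=22, #103=33 ⇒ #102
#102: #103=24 ⇒ #103
NN route Hub → #101 → #105 → #104 → #102 → #103 → Hub costs 117.
Optimal: Hub → #103 → #102 → #104 → #101 → #105 → Hub costs 112 (by enumerating all 60 distinct tours).
Excess = 117 − 112 = 5.

The nearest-neighbour route is 5 km longer than optimal.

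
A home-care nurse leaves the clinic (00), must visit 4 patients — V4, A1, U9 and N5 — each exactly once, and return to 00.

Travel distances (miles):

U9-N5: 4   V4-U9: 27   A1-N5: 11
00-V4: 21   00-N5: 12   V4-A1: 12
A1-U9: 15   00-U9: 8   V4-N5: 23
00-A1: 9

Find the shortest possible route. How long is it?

Minimum total distance: 56 miles.

There are 12 distinct closed tours to check (reversals are equivalent).
00→V4→A1→U9→N5→00: 21+12+15+4+12 = 64
00→V4→A1→N5→U9→00: 21+12+11+4+8 = 56
00→V4→U9→A1→N5→00: 21+27+15+11+12 = 86
00→V4→U9→N5→A1→00: 21+27+4+11+9 = 72
00→V4→N5→A1→U9→00: 21+23+11+15+8 = 78
00→V4→N5→U9→A1→00: 21+23+4+15+9 = 72
00→A1→V4→U9→N5→00: 9+12+27+4+12 = 64
00→A1→V4→N5→U9→00: 9+12+23+4+8 = 56
00→A1→U9→V4→N5→00: 9+15+27+23+12 = 86
00→A1→N5→V4→U9→00: 9+11+23+27+8 = 78
00→U9→V4→A1→N5→00: 8+27+12+11+12 = 70
00→U9→A1→V4→N5→00: 8+15+12+23+12 = 70
The minimum is 56.
One optimal route: 00 → V4 → A1 → N5 → U9 → 00 (or its reverse).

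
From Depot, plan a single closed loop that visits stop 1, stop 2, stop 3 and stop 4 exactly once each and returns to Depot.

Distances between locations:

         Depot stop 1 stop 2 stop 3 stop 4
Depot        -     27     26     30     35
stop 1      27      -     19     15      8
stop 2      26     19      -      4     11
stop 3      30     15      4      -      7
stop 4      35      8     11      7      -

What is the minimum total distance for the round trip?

72 — the shortest possible round trip.

With 4 stops there are 4!/2 = 12 distinct round trips (a route and its reverse cost the same).
Depot→stop 1→stop 2→stop 3→stop 4→Depot: 27+19+4+7+35 = 92
Depot→stop 1→stop 2→stop 4→stop 3→Depot: 27+19+11+7+30 = 94
Depot→stop 1→stop 3→stop 2→stop 4→Depot: 27+15+4+11+35 = 92
Depot→stop 1→stop 3→stop 4→stop 2→Depot: 27+15+7+11+26 = 86
Depot→stop 1→stop 4→stop 2→stop 3→Depot: 27+8+11+4+30 = 80
Depot→stop 1→stop 4→stop 3→stop 2→Depot: 27+8+7+4+26 = 72
Depot→stop 2→stop 1→stop 3→stop 4→Depot: 26+19+15+7+35 = 102
Depot→stop 2→stop 1→stop 4→stop 3→Depot: 26+19+8+7+30 = 90
Depot→stop 2→stop 3→stop 1→stop 4→Depot: 26+4+15+8+35 = 88
Depot→stop 2→stop 4→stop 1→stop 3→Depot: 26+11+8+15+30 = 90
Depot→stop 3→stop 1→stop 2→stop 4→Depot: 30+15+19+11+35 = 110
Depot→stop 3→stop 2→stop 1→stop 4→Depot: 30+4+19+8+35 = 96
The minimum is 72.
One optimal route: Depot → stop 1 → stop 4 → stop 3 → stop 2 → Depot (or its reverse).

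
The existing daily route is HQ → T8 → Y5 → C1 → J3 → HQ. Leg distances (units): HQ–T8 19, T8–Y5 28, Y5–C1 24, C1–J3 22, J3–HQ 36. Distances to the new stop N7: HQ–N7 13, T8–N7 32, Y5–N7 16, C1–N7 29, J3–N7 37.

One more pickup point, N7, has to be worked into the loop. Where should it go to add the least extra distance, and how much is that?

Insertion cost between consecutive stops i–j is d(i,N7) + d(N7,j) − d(i,j):
  between HQ and T8: 13 + 32 − 19 = 26
  between T8 and Y5: 32 + 16 − 28 = 20
  between Y5 and C1: 16 + 29 − 24 = 21
  between C1 and J3: 29 + 37 − 22 = 44
  between J3 and HQ: 37 + 13 − 36 = 14
Cheapest insertion is between J3 and HQ, adding 14.
New total = 129 + 14 = 143.

+14 — insert N7 between J3 and HQ.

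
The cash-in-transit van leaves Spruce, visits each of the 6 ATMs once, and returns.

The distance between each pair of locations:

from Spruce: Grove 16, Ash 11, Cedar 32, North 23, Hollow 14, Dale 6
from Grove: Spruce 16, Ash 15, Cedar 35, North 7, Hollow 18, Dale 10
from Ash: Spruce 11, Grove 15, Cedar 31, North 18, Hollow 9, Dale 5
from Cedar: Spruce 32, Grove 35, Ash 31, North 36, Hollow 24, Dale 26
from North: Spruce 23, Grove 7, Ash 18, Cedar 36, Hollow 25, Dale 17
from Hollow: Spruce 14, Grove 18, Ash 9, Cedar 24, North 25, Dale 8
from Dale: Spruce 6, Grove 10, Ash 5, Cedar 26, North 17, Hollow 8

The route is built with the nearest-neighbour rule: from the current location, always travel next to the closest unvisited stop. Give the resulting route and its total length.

Spruce → [Dale:6 / Ash:11 / Hollow:14 / Grove:16 / North:23 / Cedar:32] → Dale (6)
Dale → [Ash:5 / Hollow:8 / Grove:10 / North:17 / Cedar:26] → Ash (5)
Ash → [Hollow:9 / Grove:15 / North:18 / Cedar:31] → Hollow (9)
Hollow → [Grove:18 / Cedar:24 / North:25] → Grove (18)
Grove → [North:7 / Cedar:35] → North (7)
North → [Cedar:36] → Cedar (36)
Return Cedar→Spruce: 32.
Total = 6 + 5 + 9 + 18 + 7 + 36 + 32 = 113.

Nearest-neighbour total = 113; route Spruce → Dale → Ash → Hollow → Grove → North → Cedar → Spruce.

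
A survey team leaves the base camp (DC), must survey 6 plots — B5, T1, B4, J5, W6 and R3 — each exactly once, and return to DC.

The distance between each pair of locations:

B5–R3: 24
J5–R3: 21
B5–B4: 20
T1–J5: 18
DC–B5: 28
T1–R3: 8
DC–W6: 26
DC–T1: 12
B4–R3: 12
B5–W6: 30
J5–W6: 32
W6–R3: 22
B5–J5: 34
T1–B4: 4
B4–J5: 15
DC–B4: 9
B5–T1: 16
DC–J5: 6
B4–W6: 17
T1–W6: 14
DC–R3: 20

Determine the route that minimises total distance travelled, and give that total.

There are 360 distinct closed tours to check (reversals are equivalent).
DC→B5→T1→B4→J5→W6→R3→DC: 28+16+4+15+32+22+20 = 137
DC→B5→T1→B4→J5→R3→W6→DC: 28+16+4+15+21+22+26 = 132
DC→B5→T1→B4→W6→J5→R3→DC: 28+16+4+17+32+21+20 = 138
DC→B5→T1→B4→W6→R3→J5→DC: 28+16+4+17+22+21+6 = 114
DC→B5→T1→B4→R3→J5→W6→DC: 28+16+4+12+21+32+26 = 139
DC→B5→T1→B4→R3→W6→J5→DC: 28+16+4+12+22+32+6 = 120
DC→B5→T1→J5→B4→W6→R3→DC: 28+16+18+15+17+22+20 = 136
DC→B5→T1→J5→B4→R3→W6→DC: 28+16+18+15+12+22+26 = 137
… (352 more)
DC→B4→W6→B5→T1→R3→J5→DC: 9+17+30+16+8+21+6 = 107  ← best
The minimum is 107.
One optimal route: DC → B4 → W6 → B5 → T1 → R3 → J5 → DC (or its reverse).

107 — the shortest possible round trip.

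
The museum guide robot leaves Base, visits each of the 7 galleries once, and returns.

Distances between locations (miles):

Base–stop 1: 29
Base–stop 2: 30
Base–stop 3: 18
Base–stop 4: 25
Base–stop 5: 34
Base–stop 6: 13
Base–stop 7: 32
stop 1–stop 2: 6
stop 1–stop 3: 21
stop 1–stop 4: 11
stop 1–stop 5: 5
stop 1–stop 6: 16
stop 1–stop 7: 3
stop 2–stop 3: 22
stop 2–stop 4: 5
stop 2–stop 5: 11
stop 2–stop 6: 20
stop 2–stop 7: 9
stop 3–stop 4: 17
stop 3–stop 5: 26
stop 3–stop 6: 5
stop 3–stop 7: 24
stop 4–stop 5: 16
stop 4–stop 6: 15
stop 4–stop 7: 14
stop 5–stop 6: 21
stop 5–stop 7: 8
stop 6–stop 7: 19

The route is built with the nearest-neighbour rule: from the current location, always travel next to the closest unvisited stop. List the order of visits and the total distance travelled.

Base → [stop 6:13 / stop 3:18 / stop 4:25 / stop 1:29 / stop 2:30 / stop 7:32 / stop 5:34] → stop 6 (13)
stop 6 → [stop 3:5 / stop 4:15 / stop 1:16 / stop 7:19 / stop 2:20 / stop 5:21] → stop 3 (5)
stop 3 → [stop 4:17 / stop 1:21 / stop 2:22 / stop 7:24 / stop 5:26] → stop 4 (17)
stop 4 → [stop 2:5 / stop 1:11 / stop 7:14 / stop 5:16] → stop 2 (5)
stop 2 → [stop 1:6 / stop 7:9 / stop 5:11] → stop 1 (6)
stop 1 → [stop 7:3 / stop 5:5] → stop 7 (3)
stop 7 → [stop 5:8] → stop 5 (8)
Return stop 5→Base: 34.
Total = 13 + 5 + 17 + 5 + 6 + 3 + 8 + 34 = 91.

Total distance 91 miles via the nearest-neighbour route Base → stop 6 → stop 3 → stop 4 → stop 2 → stop 1 → stop 7 → stop 5 → Base.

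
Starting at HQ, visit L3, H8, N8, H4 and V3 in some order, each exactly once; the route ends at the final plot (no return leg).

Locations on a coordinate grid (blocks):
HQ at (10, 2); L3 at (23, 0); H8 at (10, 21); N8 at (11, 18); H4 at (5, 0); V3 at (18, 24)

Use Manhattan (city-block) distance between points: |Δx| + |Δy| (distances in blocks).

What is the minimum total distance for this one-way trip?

69 blocks — the minimum one-way total.

There are 5! = 120 possible orderings.
HQ → L3 → H8 → N8 → H4 → V3: 15+34+4+24+37 = 114
HQ → L3 → H8 → N8 → V3 → H4: 15+34+4+13+37 = 103
HQ → L3 → H8 → H4 → N8 → V3: 15+34+26+24+13 = 112
HQ → L3 → H8 → H4 → V3 → N8: 15+34+26+37+13 = 125
HQ → L3 → H8 → V3 → N8 → H4: 15+34+11+13+24 = 97
HQ → L3 → H8 → V3 → H4 → N8: 15+34+11+37+24 = 121
HQ → L3 → N8 → H8 → H4 → V3: 15+30+4+26+37 = 112
HQ → L3 → N8 → H8 → V3 → H4: 15+30+4+11+37 = 97
HQ → L3 → N8 → H4 → H8 → V3: 15+30+24+26+11 = 106
HQ → L3 → N8 → H4 → V3 → H8: 15+30+24+37+11 = 117
HQ → L3 → N8 → V3 → H8 → H4: 15+30+13+11+26 = 95
HQ → L3 → N8 → V3 → H4 → H8: 15+30+13+37+26 = 121
HQ → L3 → H4 → H8 → N8 → V3: 15+18+26+4+13 = 76
HQ → L3 → H4 → H8 → V3 → N8: 15+18+26+11+13 = 83
… (106 more)
HQ → H4 → L3 → V3 → H8 → N8: 7+18+29+11+4 = 69  ← best
The minimum is 69.
One shortest path: HQ → H4 → L3 → V3 → H8 → N8.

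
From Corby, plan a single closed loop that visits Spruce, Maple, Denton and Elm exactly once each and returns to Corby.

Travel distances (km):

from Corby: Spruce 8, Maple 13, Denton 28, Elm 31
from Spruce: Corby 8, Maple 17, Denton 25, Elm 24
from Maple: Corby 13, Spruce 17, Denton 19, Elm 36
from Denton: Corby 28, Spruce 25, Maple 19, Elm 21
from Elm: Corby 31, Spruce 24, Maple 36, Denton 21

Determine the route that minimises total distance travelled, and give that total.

With 4 stops there are 4!/2 = 12 distinct round trips (a route and its reverse cost the same).
Corby-Spruce-Maple-Denton-Elm-Corby: 8+17+19+21+31 = 96
Corby-Spruce-Maple-Elm-Denton-Corby: 8+17+36+21+28 = 110
Corby-Spruce-Denton-Maple-Elm-Corby: 8+25+19+36+31 = 119
Corby-Spruce-Denton-Elm-Maple-Corby: 8+25+21+36+13 = 103
Corby-Spruce-Elm-Maple-Denton-Corby: 8+24+36+19+28 = 115
Corby-Spruce-Elm-Denton-Maple-Corby: 8+24+21+19+13 = 85
Corby-Maple-Spruce-Denton-Elm-Corby: 13+17+25+21+31 = 107
Corby-Maple-Spruce-Elm-Denton-Corby: 13+17+24+21+28 = 103
Corby-Maple-Denton-Spruce-Elm-Corby: 13+19+25+24+31 = 112
Corby-Maple-Elm-Spruce-Denton-Corby: 13+36+24+25+28 = 126
Corby-Denton-Spruce-Maple-Elm-Corby: 28+25+17+36+31 = 137
Corby-Denton-Maple-Spruce-Elm-Corby: 28+19+17+24+31 = 119
The minimum is 85.
One optimal route: Corby → Spruce → Elm → Denton → Maple → Corby (or its reverse).

Shortest round trip = 85 km.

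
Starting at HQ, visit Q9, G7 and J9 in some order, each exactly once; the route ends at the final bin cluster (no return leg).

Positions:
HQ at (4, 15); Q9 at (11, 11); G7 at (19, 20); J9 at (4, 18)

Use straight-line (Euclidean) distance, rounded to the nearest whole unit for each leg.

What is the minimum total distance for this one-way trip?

Shortest open route: 25.

There are 3! = 6 possible orderings.
HQ → Q9 → G7 → J9: 8+12+15 = 35
HQ → Q9 → J9 → G7: 8+10+15 = 33
HQ → G7 → Q9 → J9: 16+12+10 = 38
HQ → G7 → J9 → Q9: 16+15+10 = 41
HQ → J9 → Q9 → G7: 3+10+12 = 25
HQ → J9 → G7 → Q9: 3+15+12 = 30
The minimum is 25.
One shortest path: HQ → J9 → Q9 → G7.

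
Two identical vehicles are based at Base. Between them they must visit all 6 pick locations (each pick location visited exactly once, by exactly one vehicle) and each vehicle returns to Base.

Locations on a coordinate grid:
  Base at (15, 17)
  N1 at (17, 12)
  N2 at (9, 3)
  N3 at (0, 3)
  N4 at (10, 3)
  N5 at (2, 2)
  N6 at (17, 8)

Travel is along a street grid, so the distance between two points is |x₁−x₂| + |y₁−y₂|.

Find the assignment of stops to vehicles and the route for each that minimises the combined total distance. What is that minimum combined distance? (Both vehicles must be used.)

78 — the smallest possible combined total.

There are 2^5 − 1 = 31 ways to divide the 6 stops into two non-empty groups. For each, the best each vehicle can do is its own shortest tour through its group:
  {N1} + {N2, N3, N4, N5, N6}: 14 + 64 = 78
  {N2} + {N1, N3, N4, N5, N6}: 40 + 64 = 104
  {N1, N2} + {N3, N4, N5, N6}: 44 + 64 = 108
  {N3} + {N1, N2, N4, N5, N6}: 58 + 60 = 118
  {N1, N3} + {N2, N4, N5, N6}: 62 + 60 = 122
  {N2, N3} + {N1, N4, N5, N6}: 58 + 60 = 118
  … (31 splits in total)
Best: vehicle 1 Base → N1 → Base = 14; vehicle 2 Base → N2 → N3 → N5 → N4 → N6 → Base = 64; combined 78.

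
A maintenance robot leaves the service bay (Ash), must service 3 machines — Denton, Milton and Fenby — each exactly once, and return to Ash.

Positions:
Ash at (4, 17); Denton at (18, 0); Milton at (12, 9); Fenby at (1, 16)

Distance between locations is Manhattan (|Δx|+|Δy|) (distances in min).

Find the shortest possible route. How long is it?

Minimum total distance: 68 min.

With 3 stops there are 3!/2 = 3 distinct round trips (a route and its reverse cost the same).
Ash→Denton→Milton→Fenby→Ash: 31+15+18+4 = 68
Ash→Denton→Fenby→Milton→Ash: 31+33+18+16 = 98
Ash→Milton→Denton→Fenby→Ash: 16+15+33+4 = 68
The minimum is 68.
One optimal route: Ash → Denton → Milton → Fenby → Ash (or its reverse).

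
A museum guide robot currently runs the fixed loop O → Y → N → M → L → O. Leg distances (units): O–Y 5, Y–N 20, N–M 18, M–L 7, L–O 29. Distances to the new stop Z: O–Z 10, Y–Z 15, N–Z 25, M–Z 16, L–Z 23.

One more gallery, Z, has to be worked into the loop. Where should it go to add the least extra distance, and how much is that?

Adding 4 by placing Z on the L–O leg.

Insertion cost between consecutive stops i–j is d(i,Z) + d(Z,j) − d(i,j):
  between O and Y: 10 + 15 − 5 = 20
  between Y and N: 15 + 25 − 20 = 20
  between N and M: 25 + 16 − 18 = 23
  between M and L: 16 + 23 − 7 = 32
  between L and O: 23 + 10 − 29 = 4
Cheapest insertion is between L and O, adding 4.
New total = 79 + 4 = 83.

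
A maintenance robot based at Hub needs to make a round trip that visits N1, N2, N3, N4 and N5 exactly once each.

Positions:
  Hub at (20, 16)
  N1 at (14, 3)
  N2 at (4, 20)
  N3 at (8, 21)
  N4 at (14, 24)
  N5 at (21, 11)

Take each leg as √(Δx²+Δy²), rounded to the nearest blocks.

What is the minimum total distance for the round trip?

There are 60 distinct closed tours to check (reversals are equivalent).
Hub → N1 → N2 → N3 → N4 → N5 → Hub: 14+20+4+7+15+5 = 65
Hub → N1 → N2 → N3 → N5 → N4 → Hub: 14+20+4+16+15+10 = 79
Hub → N1 → N2 → N4 → N3 → N5 → Hub: 14+20+11+7+16+5 = 73
Hub → N1 → N2 → N4 → N5 → N3 → Hub: 14+20+11+15+16+13 = 89
Hub → N1 → N2 → N5 → N3 → N4 → Hub: 14+20+19+16+7+10 = 86
Hub → N1 → N2 → N5 → N4 → N3 → Hub: 14+20+19+15+7+13 = 88
Hub → N1 → N3 → N2 → N4 → N5 → Hub: 14+19+4+11+15+5 = 68
Hub → N1 → N3 → N2 → N5 → N4 → Hub: 14+19+4+19+15+10 = 81
Hub → N1 → N3 → N4 → N2 → N5 → Hub: 14+19+7+11+19+5 = 75
Hub → N1 → N3 → N4 → N5 → N2 → Hub: 14+19+7+15+19+16 = 90
Hub → N1 → N3 → N5 → N2 → N4 → Hub: 14+19+16+19+11+10 = 89
Hub → N1 → N3 → N5 → N4 → N2 → Hub: 14+19+16+15+11+16 = 91
Hub → N1 → N4 → N2 → N3 → N5 → Hub: 14+21+11+4+16+5 = 71
Hub → N1 → N4 → N2 → N5 → N3 → Hub: 14+21+11+19+16+13 = 94
… (46 more)
Hub → N4 → N3 → N2 → N1 → N5 → Hub: 10+7+4+20+11+5 = 57  ← best
The minimum is 57.
One optimal route: Hub → N4 → N3 → N2 → N1 → N5 → Hub (or its reverse).

Minimum total distance: 57 blocks.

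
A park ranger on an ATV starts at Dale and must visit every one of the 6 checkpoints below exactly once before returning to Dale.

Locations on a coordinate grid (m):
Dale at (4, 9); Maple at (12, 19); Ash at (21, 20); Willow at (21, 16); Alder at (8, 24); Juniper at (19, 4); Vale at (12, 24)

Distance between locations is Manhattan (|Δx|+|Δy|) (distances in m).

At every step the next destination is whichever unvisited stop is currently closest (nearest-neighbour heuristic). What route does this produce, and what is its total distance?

Dale → [Maple:18 / Alder:19 / Juniper:20 / Vale:23 / Willow:24 / Ash:28] → Maple (18)
Maple → [Vale:5 / Alder:9 / Ash:10 / Willow:12 / Juniper:22] → Vale (5)
Vale → [Alder:4 / Ash:13 / Willow:17 / Juniper:27] → Alder (4)
Alder → [Ash:17 / Willow:21 / Juniper:31] → Ash (17)
Ash → [Willow:4 / Juniper:18] → Willow (4)
Willow → [Juniper:14] → Juniper (14)
Return Juniper→Dale: 20.
Total = 18 + 5 + 4 + 17 + 4 + 14 + 20 = 82.

Total distance 82 m via the nearest-neighbour route Dale → Maple → Vale → Alder → Ash → Willow → Juniper → Dale.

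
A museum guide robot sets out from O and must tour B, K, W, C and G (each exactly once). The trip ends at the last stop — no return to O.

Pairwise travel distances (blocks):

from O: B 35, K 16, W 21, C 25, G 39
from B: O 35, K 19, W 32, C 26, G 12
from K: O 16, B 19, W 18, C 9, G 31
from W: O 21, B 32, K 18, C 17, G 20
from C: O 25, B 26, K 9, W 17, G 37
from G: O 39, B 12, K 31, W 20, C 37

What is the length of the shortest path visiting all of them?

There are 5! = 120 possible orderings.
O - B - K - W - C - G: 35+19+18+17+37 = 126
O - B - K - W - G - C: 35+19+18+20+37 = 129
O - B - K - C - W - G: 35+19+9+17+20 = 100
O - B - K - C - G - W: 35+19+9+37+20 = 120
O - B - K - G - W - C: 35+19+31+20+17 = 122
O - B - K - G - C - W: 35+19+31+37+17 = 139
O - B - W - K - C - G: 35+32+18+9+37 = 131
O - B - W - K - G - C: 35+32+18+31+37 = 153
O - B - W - C - K - G: 35+32+17+9+31 = 124
O - B - W - C - G - K: 35+32+17+37+31 = 152
O - B - W - G - K - C: 35+32+20+31+9 = 127
O - B - W - G - C - K: 35+32+20+37+9 = 133
O - B - C - K - W - G: 35+26+9+18+20 = 108
O - B - C - K - G - W: 35+26+9+31+20 = 121
… (106 more)
O - K - C - W - G - B: 16+9+17+20+12 = 74  ← best
The minimum is 74.
One shortest path: O → K → C → W → G → B.

Shortest open route: 74 blocks.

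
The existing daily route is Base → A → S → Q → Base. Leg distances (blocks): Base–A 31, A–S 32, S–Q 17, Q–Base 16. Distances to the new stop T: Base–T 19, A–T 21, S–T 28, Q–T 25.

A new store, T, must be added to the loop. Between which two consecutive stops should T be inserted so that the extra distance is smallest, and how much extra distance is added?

Insertion cost between consecutive stops i–j is d(i,T) + d(T,j) − d(i,j):
  between Base and A: 19 + 21 − 31 = 9
  between A and S: 21 + 28 − 32 = 17
  between S and Q: 28 + 25 − 17 = 36
  between Q and Base: 25 + 19 − 16 = 28
Cheapest insertion is between Base and A, adding 9.
New total = 96 + 9 = 105.

Minimum extra distance: 9 blocks, inserting T between Base and A.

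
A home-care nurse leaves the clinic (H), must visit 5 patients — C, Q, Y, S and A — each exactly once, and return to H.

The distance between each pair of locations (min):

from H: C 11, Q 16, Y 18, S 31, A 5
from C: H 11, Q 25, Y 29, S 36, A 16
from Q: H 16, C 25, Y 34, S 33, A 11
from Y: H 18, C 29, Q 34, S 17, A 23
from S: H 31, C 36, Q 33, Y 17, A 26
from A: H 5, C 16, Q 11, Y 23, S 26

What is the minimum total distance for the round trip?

With 5 stops there are 5!/2 = 60 distinct round trips (a route and its reverse cost the same).
H - C - Q - Y - S - A - H: 11+25+34+17+26+5 = 118
H - C - Q - Y - A - S - H: 11+25+34+23+26+31 = 150
H - C - Q - S - Y - A - H: 11+25+33+17+23+5 = 114
H - C - Q - S - A - Y - H: 11+25+33+26+23+18 = 136
H - C - Q - A - Y - S - H: 11+25+11+23+17+31 = 118
H - C - Q - A - S - Y - H: 11+25+11+26+17+18 = 108
H - C - Y - Q - S - A - H: 11+29+34+33+26+5 = 138
H - C - Y - Q - A - S - H: 11+29+34+11+26+31 = 142
H - C - Y - S - Q - A - H: 11+29+17+33+11+5 = 106
H - C - Y - S - A - Q - H: 11+29+17+26+11+16 = 110
H - C - Y - A - Q - S - H: 11+29+23+11+33+31 = 138
H - C - Y - A - S - Q - H: 11+29+23+26+33+16 = 138
H - C - S - Q - Y - A - H: 11+36+33+34+23+5 = 142
H - C - S - Q - A - Y - H: 11+36+33+11+23+18 = 132
… (46 more)
The minimum is 106.
One optimal route: H → C → Y → S → Q → A → H (or its reverse).

Shortest round trip = 106 min.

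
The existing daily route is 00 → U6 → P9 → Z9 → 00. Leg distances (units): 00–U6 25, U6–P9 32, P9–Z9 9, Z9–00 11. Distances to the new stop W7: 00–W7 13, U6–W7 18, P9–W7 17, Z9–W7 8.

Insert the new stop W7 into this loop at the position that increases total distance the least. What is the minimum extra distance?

Insertion cost between consecutive stops i–j is d(i,W7) + d(W7,j) − d(i,j):
  between 00 and U6: 13 + 18 − 25 = 6
  between U6 and P9: 18 + 17 − 32 = 3
  between P9 and Z9: 17 + 8 − 9 = 16
  between Z9 and 00: 8 + 13 − 11 = 10
Cheapest insertion is between U6 and P9, adding 3.
New total = 77 + 3 = 80.

+3 — insert W7 between U6 and P9.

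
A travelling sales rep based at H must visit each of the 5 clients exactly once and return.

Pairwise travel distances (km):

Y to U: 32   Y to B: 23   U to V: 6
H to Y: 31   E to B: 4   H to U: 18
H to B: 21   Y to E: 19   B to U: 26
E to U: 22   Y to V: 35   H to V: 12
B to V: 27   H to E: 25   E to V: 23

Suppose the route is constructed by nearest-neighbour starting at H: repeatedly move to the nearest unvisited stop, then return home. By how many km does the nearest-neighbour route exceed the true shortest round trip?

Excess over optimum: 4 km.

H: V=12, U=18, B=21, E=25, Y=31 ⇒ V
V: U=6, E=23, B=27, Y=35 ⇒ U
U: E=22, B=26, Y=32 ⇒ E
E: B=4, Y=19 ⇒ B
B: Y=23 ⇒ Y
NN route H → V → U → E → B → Y → H costs 98.
Optimal: H → B → E → Y → U → V → H costs 94 (by enumerating all 60 distinct tours).
Excess = 98 − 94 = 4.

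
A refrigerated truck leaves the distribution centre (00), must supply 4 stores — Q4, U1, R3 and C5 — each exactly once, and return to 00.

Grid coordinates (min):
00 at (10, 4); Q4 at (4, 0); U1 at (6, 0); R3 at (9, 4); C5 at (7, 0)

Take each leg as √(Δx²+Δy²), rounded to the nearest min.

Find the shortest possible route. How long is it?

00 → Q4 → U1 → R3 → C5 → 00: 7+2+5+4+5 = 23
00 → Q4 → U1 → C5 → R3 → 00: 7+2+1+4+1 = 15
00 → Q4 → R3 → U1 → C5 → 00: 7+6+5+1+5 = 24
00 → Q4 → R3 → C5 → U1 → 00: 7+6+4+1+6 = 24
00 → Q4 → C5 → U1 → R3 → 00: 7+3+1+5+1 = 17
00 → Q4 → C5 → R3 → U1 → 00: 7+3+4+5+6 = 25
00 → U1 → Q4 → R3 → C5 → 00: 6+2+6+4+5 = 23
00 → U1 → Q4 → C5 → R3 → 00: 6+2+3+4+1 = 16
00 → U1 → R3 → Q4 → C5 → 00: 6+5+6+3+5 = 25
00 → U1 → C5 → Q4 → R3 → 00: 6+1+3+6+1 = 17
00 → R3 → Q4 → U1 → C5 → 00: 1+6+2+1+5 = 15
00 → R3 → U1 → Q4 → C5 → 00: 1+5+2+3+5 = 16
The minimum is 15.
One optimal route: 00 → Q4 → U1 → C5 → R3 → 00 (or its reverse).

Shortest round trip = 15 min.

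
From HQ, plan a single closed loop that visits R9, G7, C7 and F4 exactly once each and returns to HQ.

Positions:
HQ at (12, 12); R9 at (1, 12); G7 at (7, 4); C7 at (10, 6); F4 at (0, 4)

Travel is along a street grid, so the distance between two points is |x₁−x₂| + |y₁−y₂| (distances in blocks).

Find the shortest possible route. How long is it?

There are 12 distinct closed tours to check (reversals are equivalent).
HQ - R9 - G7 - C7 - F4 - HQ: 11+14+5+12+20 = 62
HQ - R9 - G7 - F4 - C7 - HQ: 11+14+7+12+8 = 52
HQ - R9 - C7 - G7 - F4 - HQ: 11+15+5+7+20 = 58
HQ - R9 - C7 - F4 - G7 - HQ: 11+15+12+7+13 = 58
HQ - R9 - F4 - G7 - C7 - HQ: 11+9+7+5+8 = 40
HQ - R9 - F4 - C7 - G7 - HQ: 11+9+12+5+13 = 50
HQ - G7 - R9 - C7 - F4 - HQ: 13+14+15+12+20 = 74
HQ - G7 - R9 - F4 - C7 - HQ: 13+14+9+12+8 = 56
HQ - G7 - C7 - R9 - F4 - HQ: 13+5+15+9+20 = 62
HQ - G7 - F4 - R9 - C7 - HQ: 13+7+9+15+8 = 52
HQ - C7 - R9 - G7 - F4 - HQ: 8+15+14+7+20 = 64
HQ - C7 - G7 - R9 - F4 - HQ: 8+5+14+9+20 = 56
The minimum is 40.
One optimal route: HQ → R9 → F4 → G7 → C7 → HQ (or its reverse).

Shortest round trip = 40 blocks.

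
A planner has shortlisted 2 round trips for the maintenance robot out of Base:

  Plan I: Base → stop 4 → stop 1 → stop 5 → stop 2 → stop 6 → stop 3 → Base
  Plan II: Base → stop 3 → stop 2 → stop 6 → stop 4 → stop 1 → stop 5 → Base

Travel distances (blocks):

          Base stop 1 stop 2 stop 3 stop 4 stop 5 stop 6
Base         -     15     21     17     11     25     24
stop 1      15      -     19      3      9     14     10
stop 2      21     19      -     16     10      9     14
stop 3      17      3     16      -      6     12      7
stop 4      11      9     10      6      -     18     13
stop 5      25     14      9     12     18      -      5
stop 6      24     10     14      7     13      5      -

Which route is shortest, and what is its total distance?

Shortest is Plan I, total 81 blocks.

Plan I: 11 + 9 + 14 + 9 + 14 + 7 + 17 = 81
Plan II: 17 + 16 + 14 + 13 + 9 + 14 + 25 = 108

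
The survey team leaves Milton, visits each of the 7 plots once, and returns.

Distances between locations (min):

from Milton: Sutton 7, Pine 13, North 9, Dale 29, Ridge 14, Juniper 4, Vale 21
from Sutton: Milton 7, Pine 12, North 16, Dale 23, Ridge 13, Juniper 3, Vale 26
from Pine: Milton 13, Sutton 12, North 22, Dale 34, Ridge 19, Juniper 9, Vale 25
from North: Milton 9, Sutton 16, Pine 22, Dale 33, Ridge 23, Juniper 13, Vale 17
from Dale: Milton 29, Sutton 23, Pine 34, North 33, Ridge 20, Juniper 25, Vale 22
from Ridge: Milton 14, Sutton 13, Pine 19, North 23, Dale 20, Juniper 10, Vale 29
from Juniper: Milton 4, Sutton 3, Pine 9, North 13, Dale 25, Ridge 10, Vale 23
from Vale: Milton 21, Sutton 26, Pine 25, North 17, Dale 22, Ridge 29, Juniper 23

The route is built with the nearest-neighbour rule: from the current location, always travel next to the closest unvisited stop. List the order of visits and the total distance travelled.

At Milton the remaining stops are Juniper 4, Sutton 7, North 9, Pine 13, Ridge 14, Vale 21, Dale 29; go to Juniper.
At Juniper the remaining stops are Sutton 3, Pine 9, Ridge 10, North 13, Vale 23, Dale 25; go to Sutton.
At Sutton the remaining stops are Pine 12, Ridge 13, North 16, Dale 23, Vale 26; go to Pine.
At Pine the remaining stops are Ridge 19, North 22, Vale 25, Dale 34; go to Ridge.
At Ridge the remaining stops are Dale 20, North 23, Vale 29; go to Dale.
At Dale the remaining stops are Vale 22, North 33; go to Vale.
At Vale the remaining stops are North 17; go to North.
Return North→Milton: 9.
Total = 4 + 3 + 12 + 19 + 20 + 22 + 17 + 9 = 106.

Total distance 106 min via the nearest-neighbour route Milton → Juniper → Sutton → Pine → Ridge → Dale → Vale → North → Milton.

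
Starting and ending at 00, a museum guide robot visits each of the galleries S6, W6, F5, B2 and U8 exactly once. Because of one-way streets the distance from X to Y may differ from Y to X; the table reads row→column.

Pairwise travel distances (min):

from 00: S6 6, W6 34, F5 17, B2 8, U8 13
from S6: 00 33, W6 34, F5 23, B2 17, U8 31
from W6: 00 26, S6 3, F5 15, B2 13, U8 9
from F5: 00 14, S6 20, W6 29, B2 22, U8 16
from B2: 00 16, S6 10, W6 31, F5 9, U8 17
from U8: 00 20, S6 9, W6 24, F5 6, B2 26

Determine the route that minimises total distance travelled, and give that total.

00→S6→W6→F5→B2→U8→00: 6+34+15+22+17+20 = 114
00→S6→W6→F5→U8→B2→00: 6+34+15+16+26+16 = 113
00→S6→W6→B2→F5→U8→00: 6+34+13+9+16+20 = 98
00→S6→W6→B2→U8→F5→00: 6+34+13+17+6+14 = 90
00→S6→W6→U8→F5→B2→00: 6+34+9+6+22+16 = 93
00→S6→W6→U8→B2→F5→00: 6+34+9+26+9+14 = 98
00→S6→F5→W6→B2→U8→00: 6+23+29+13+17+20 = 108
00→S6→F5→W6→U8→B2→00: 6+23+29+9+26+16 = 109
00→S6→F5→B2→W6→U8→00: 6+23+22+31+9+20 = 111
00→S6→F5→B2→U8→W6→00: 6+23+22+17+24+26 = 118
00→S6→F5→U8→W6→B2→00: 6+23+16+24+13+16 = 98
00→S6→F5→U8→B2→W6→00: 6+23+16+26+31+26 = 128
00→S6→B2→W6→F5→U8→00: 6+17+31+15+16+20 = 105
00→S6→B2→W6→U8→F5→00: 6+17+31+9+6+14 = 83
… (106 more)
00→U8→W6→S6→B2→F5→00: 13+24+3+17+9+14 = 80  ← best
The minimum is 80.
One optimal route: 00 → U8 → W6 → S6 → B2 → F5 → 00.

Minimum total distance: 80 min.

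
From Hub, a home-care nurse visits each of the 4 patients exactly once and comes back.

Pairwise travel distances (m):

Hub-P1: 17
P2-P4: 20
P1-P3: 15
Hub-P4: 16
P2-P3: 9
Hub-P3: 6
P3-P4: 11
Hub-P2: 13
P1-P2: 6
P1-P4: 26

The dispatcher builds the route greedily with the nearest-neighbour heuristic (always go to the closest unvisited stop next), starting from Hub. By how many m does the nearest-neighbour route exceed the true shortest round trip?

Excess over optimum: 4 m.

From Hub: P3=6, P2=13, P4=16, P1=17 → choose P3 (6).
From P3: P2=9, P4=11, P1=15 → choose P2 (9).
From P2: P1=6, P4=20 → choose P1 (6).
From P1: P4=26 → choose P4 (26).
NN route Hub → P3 → P2 → P1 → P4 → Hub costs 63.
Optimal: Hub → P1 → P2 → P3 → P4 → Hub costs 59 (by enumerating all 12 distinct tours).
Excess = 63 − 59 = 4.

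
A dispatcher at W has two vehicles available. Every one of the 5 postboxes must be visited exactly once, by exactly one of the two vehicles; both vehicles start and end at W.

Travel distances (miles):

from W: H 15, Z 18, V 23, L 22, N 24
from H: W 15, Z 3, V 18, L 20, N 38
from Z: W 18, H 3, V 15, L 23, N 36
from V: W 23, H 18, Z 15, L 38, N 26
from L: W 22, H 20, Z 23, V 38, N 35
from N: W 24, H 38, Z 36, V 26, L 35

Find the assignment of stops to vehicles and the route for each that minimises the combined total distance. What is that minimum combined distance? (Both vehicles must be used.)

127 miles — the smallest possible combined total.

There are 2^4 − 1 = 15 ways to divide the 5 stops into two non-empty groups. For each, the best each vehicle can do is its own shortest tour through its group:
  {H} + {Z, V, L, N}: 30 + 110 = 140
  {Z} + {H, V, L, N}: 36 + 110 = 146
  {H, Z} + {V, L, N}: 36 + 106 = 142
  {V} + {H, Z, L, N}: 46 + 100 = 146
  {H, V} + {Z, L, N}: 56 + 100 = 156
  {Z, V} + {H, L, N}: 56 + 94 = 150
  … (15 splits in total)
  {L} + {H, Z, V, N}: 44 + 83 = 127  ← best
Best: vehicle 1 W → L → W = 44; vehicle 2 W → H → Z → V → N → W = 83; combined 127.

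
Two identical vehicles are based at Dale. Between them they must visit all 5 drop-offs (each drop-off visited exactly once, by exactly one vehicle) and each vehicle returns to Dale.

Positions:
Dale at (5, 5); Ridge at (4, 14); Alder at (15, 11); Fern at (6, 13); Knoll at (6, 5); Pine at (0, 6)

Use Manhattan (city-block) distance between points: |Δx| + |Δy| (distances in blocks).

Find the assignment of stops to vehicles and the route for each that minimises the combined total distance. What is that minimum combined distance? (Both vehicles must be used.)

Try each way of splitting the stops between the two vehicles (each non-empty) and, for each split, find the best tour for each vehicle:
  {Ridge} + {Alder, Fern, Knoll, Pine}: 20 + 46 = 66
  {Alder} + {Ridge, Fern, Knoll, Pine}: 32 + 30 = 62
  {Ridge, Alder} + {Fern, Knoll, Pine}: 40 + 28 = 68
  {Fern} + {Ridge, Alder, Knoll, Pine}: 18 + 48 = 66
  {Ridge, Fern} + {Alder, Knoll, Pine}: 22 + 42 = 64
  {Alder, Fern} + {Ridge, Knoll, Pine}: 36 + 30 = 66
  … (15 splits in total)
  {Knoll} + {Ridge, Alder, Fern, Pine}: 2 + 48 = 50  ← best
Best: vehicle 1 Dale → Knoll → Dale = 2; vehicle 2 Dale → Alder → Fern → Ridge → Pine → Dale = 48; combined 50.

50 blocks — the smallest possible combined total.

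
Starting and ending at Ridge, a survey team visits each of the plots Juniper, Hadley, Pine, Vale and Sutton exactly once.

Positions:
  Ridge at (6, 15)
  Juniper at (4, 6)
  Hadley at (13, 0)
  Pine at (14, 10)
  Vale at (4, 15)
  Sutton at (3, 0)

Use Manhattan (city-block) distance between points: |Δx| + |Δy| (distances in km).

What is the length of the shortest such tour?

Ridge - Juniper - Hadley - Pine - Vale - Sutton - Ridge: 11+15+11+15+16+18 = 86
Ridge - Juniper - Hadley - Pine - Sutton - Vale - Ridge: 11+15+11+21+16+2 = 76
Ridge - Juniper - Hadley - Vale - Pine - Sutton - Ridge: 11+15+24+15+21+18 = 104
Ridge - Juniper - Hadley - Vale - Sutton - Pine - Ridge: 11+15+24+16+21+13 = 100
Ridge - Juniper - Hadley - Sutton - Pine - Vale - Ridge: 11+15+10+21+15+2 = 74
Ridge - Juniper - Hadley - Sutton - Vale - Pine - Ridge: 11+15+10+16+15+13 = 80
Ridge - Juniper - Pine - Hadley - Vale - Sutton - Ridge: 11+14+11+24+16+18 = 94
Ridge - Juniper - Pine - Hadley - Sutton - Vale - Ridge: 11+14+11+10+16+2 = 64
Ridge - Juniper - Pine - Vale - Hadley - Sutton - Ridge: 11+14+15+24+10+18 = 92
Ridge - Juniper - Pine - Vale - Sutton - Hadley - Ridge: 11+14+15+16+10+22 = 88
Ridge - Juniper - Pine - Sutton - Hadley - Vale - Ridge: 11+14+21+10+24+2 = 82
Ridge - Juniper - Pine - Sutton - Vale - Hadley - Ridge: 11+14+21+16+24+22 = 108
Ridge - Juniper - Vale - Hadley - Pine - Sutton - Ridge: 11+9+24+11+21+18 = 94
Ridge - Juniper - Vale - Hadley - Sutton - Pine - Ridge: 11+9+24+10+21+13 = 88
… (46 more)
Ridge - Pine - Hadley - Sutton - Juniper - Vale - Ridge: 13+11+10+7+9+2 = 52  ← best
The minimum is 52.
One optimal route: Ridge → Pine → Hadley → Sutton → Juniper → Vale → Ridge (or its reverse).

52 km — the shortest possible round trip.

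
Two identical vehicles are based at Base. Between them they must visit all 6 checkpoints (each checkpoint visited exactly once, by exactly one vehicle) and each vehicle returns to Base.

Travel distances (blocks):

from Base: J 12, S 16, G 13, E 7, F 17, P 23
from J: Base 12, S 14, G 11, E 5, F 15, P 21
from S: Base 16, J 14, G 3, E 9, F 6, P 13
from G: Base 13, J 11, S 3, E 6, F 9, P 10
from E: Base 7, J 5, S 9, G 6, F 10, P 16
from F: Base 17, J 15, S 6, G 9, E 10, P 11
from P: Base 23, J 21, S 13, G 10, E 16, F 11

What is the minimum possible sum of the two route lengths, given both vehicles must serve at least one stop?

Try each way of splitting the stops between the two vehicles (each non-empty) and, for each split, find the best tour for each vehicle:
  {J} + {S, G, E, F, P}: 24 + 56 = 80
  {S} + {J, G, E, F, P}: 32 + 61 = 93
  {J, S} + {G, E, F, P}: 42 + 51 = 93
  {G} + {J, S, E, F, P}: 26 + 66 = 92
  {J, G} + {S, E, F, P}: 36 + 56 = 92
  {S, G} + {J, E, F, P}: 32 + 61 = 93
  … (31 splits in total)
Best: vehicle 1 Base → J → Base = 24; vehicle 2 Base → S → F → P → G → E → Base = 56; combined 80.

Minimum combined distance: 80 blocks.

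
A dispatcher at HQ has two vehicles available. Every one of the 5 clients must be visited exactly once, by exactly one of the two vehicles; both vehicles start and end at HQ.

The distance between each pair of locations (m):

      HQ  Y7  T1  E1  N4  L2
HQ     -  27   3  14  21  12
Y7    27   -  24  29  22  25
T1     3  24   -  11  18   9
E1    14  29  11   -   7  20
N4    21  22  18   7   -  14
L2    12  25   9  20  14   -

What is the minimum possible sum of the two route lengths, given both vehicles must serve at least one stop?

There are 2^4 − 1 = 15 ways to divide the 5 stops into two non-empty groups. For each, the best each vehicle can do is its own shortest tour through its group:
  {Y7} + {T1, E1, N4, L2}: 54 + 47 = 101
  {T1} + {Y7, E1, N4, L2}: 6 + 80 = 86
  {Y7, T1} + {E1, N4, L2}: 54 + 47 = 101
  {E1} + {Y7, T1, N4, L2}: 28 + 75 = 103
  {Y7, E1} + {T1, N4, L2}: 70 + 47 = 117
  {T1, E1} + {Y7, N4, L2}: 28 + 75 = 103
  … (15 splits in total)
Best: vehicle 1 HQ → T1 → HQ = 6; vehicle 2 HQ → E1 → N4 → Y7 → L2 → HQ = 80; combined 86.

Minimum combined distance: 86 m.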